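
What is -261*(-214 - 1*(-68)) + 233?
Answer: 38339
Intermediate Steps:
-261*(-214 - 1*(-68)) + 233 = -261*(-214 + 68) + 233 = -261*(-146) + 233 = 38106 + 233 = 38339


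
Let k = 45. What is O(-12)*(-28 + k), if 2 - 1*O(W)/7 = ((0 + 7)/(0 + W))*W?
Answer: -595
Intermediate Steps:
O(W) = -35 (O(W) = 14 - 7*(0 + 7)/(0 + W)*W = 14 - 7*7/W*W = 14 - 7*7 = 14 - 49 = -35)
O(-12)*(-28 + k) = -35*(-28 + 45) = -35*17 = -595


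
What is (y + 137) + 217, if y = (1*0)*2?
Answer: 354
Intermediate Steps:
y = 0 (y = 0*2 = 0)
(y + 137) + 217 = (0 + 137) + 217 = 137 + 217 = 354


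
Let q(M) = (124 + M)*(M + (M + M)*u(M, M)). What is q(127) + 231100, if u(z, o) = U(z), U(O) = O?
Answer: 8359735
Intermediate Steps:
u(z, o) = z
q(M) = (124 + M)*(M + 2*M²) (q(M) = (124 + M)*(M + (M + M)*M) = (124 + M)*(M + (2*M)*M) = (124 + M)*(M + 2*M²))
q(127) + 231100 = 127*(124 + 2*127² + 249*127) + 231100 = 127*(124 + 2*16129 + 31623) + 231100 = 127*(124 + 32258 + 31623) + 231100 = 127*64005 + 231100 = 8128635 + 231100 = 8359735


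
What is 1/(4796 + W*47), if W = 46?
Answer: 1/6958 ≈ 0.00014372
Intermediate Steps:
1/(4796 + W*47) = 1/(4796 + 46*47) = 1/(4796 + 2162) = 1/6958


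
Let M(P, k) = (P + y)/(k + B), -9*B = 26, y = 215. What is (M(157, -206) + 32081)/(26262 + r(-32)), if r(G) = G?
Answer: 15077233/12328100 ≈ 1.2230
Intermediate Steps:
B = -26/9 (B = -⅑*26 = -26/9 ≈ -2.8889)
M(P, k) = (215 + P)/(-26/9 + k) (M(P, k) = (P + 215)/(k - 26/9) = (215 + P)/(-26/9 + k))
(M(157, -206) + 32081)/(26262 + r(-32)) = (9*(215 + 157)/(-26 + 9*(-206)) + 32081)/(26262 - 32) = (9*372/(-26 - 1854) + 32081)/26230 = (9*372/(-1880) + 32081)*(1/26230) = (9*(-1/1880)*372 + 32081)*(1/26230) = (-837/470 + 32081)*(1/26230) = (15077233/470)*(1/26230) = 15077233/12328100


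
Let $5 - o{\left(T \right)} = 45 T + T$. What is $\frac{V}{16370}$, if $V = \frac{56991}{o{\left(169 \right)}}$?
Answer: $- \frac{56991}{127178530} \approx -0.00044812$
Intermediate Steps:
$o{\left(T \right)} = 5 - 46 T$ ($o{\left(T \right)} = 5 - \left(45 T + T\right) = 5 - 46 T$)
$V = - \frac{56991}{7769}$ ($V = \frac{56991}{5 - 7774} = \frac{56991}{-7769} = 56991 \left(- \frac{1}{7769}\right) = - \frac{56991}{7769} \approx -7.3357$)
$\frac{V}{16370} = - \frac{56991}{7769 \cdot 16370} = \left(- \frac{56991}{7769}\right) \frac{1}{16370} = - \frac{56991}{127178530}$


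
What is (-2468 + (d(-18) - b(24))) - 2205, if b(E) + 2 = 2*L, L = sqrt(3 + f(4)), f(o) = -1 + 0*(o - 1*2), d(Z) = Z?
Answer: -4689 - 2*sqrt(2) ≈ -4691.8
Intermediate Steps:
f(o) = -1 (f(o) = -1 + 0*(o - 2) = -1 + 0*(-2 + o) = -1 + 0 = -1)
L = sqrt(2) (L = sqrt(3 - 1) = sqrt(2) ≈ 1.4142)
b(E) = -2 + 2*sqrt(2)
(-2468 + (d(-18) - b(24))) - 2205 = (-2468 + (-18 - (-2 + 2*sqrt(2)))) - 2205 = (-2468 + (-18 + (2 - 2*sqrt(2)))) - 2205 = (-2468 + (-16 - 2*sqrt(2))) - 2205 = (-2484 - 2*sqrt(2)) - 2205 = -4689 - 2*sqrt(2)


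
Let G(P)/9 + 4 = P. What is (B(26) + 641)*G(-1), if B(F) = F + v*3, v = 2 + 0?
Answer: -30285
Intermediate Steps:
v = 2
B(F) = 6 + F (B(F) = F + 2*3 = F + 6 = 6 + F)
G(P) = -36 + 9*P
(B(26) + 641)*G(-1) = ((6 + 26) + 641)*(-36 + 9*(-1)) = (32 + 641)*(-36 - 9) = 673*(-45) = -30285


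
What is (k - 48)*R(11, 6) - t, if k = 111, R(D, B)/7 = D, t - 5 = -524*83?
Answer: 48338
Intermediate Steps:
t = -43487 (t = 5 - 524*83 = 5 - 43492 = -43487)
R(D, B) = 7*D
(k - 48)*R(11, 6) - t = (111 - 48)*(7*11) - 1*(-43487) = 63*77 + 43487 = 4851 + 43487 = 48338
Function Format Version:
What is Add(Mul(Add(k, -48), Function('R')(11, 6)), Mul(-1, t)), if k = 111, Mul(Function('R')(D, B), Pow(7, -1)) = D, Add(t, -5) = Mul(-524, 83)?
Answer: 48338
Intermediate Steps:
t = -43487 (t = Add(5, Mul(-524, 83)) = Add(5, -43492) = -43487)
Function('R')(D, B) = Mul(7, D)
Add(Mul(Add(k, -48), Function('R')(11, 6)), Mul(-1, t)) = Add(Mul(Add(111, -48), Mul(7, 11)), Mul(-1, -43487)) = Add(Mul(63, 77), 43487) = Add(4851, 43487) = 48338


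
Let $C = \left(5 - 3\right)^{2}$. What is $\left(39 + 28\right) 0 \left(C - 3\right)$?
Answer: $0$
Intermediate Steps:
$C = 4$ ($C = 2^{2} = 4$)
$\left(39 + 28\right) 0 \left(C - 3\right) = \left(39 + 28\right) 0 \left(4 - 3\right) = 67 \cdot 0 \left(4 - 3\right) = 67 \cdot 0 \cdot 1 = 67 \cdot 0 = 0$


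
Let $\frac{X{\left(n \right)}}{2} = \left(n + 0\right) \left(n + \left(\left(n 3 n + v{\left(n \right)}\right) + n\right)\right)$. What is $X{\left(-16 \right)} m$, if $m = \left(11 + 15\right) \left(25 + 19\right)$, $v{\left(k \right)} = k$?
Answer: $-26357760$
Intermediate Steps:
$m = 1144$ ($m = 26 \cdot 44 = 1144$)
$X{\left(n \right)} = 2 n \left(3 n + 3 n^{2}\right)$ ($X{\left(n \right)} = 2 \left(n + 0\right) \left(n + \left(\left(n 3 n + n\right) + n\right)\right) = 2 n \left(n + \left(\left(3 n n + n\right) + n\right)\right) = 2 n \left(n + \left(\left(3 n^{2} + n\right) + n\right)\right) = 2 n \left(n + \left(\left(n + 3 n^{2}\right) + n\right)\right) = 2 n \left(n + \left(2 n + 3 n^{2}\right)\right) = 2 n \left(3 n + 3 n^{2}\right)$)
$X{\left(-16 \right)} m = 6 \left(-16\right)^{2} \left(1 - 16\right) 1144 = 6 \cdot 256 \left(-15\right) 1144 = \left(-23040\right) 1144 = -26357760$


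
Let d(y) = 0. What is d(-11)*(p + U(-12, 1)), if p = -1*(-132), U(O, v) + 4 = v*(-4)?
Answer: 0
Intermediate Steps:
U(O, v) = -4 - 4*v (U(O, v) = -4 + v*(-4) = -4 - 4*v)
p = 132
d(-11)*(p + U(-12, 1)) = 0*(132 + (-4 - 4*1)) = 0*(132 + (-4 - 4)) = 0*(132 - 8) = 0*124 = 0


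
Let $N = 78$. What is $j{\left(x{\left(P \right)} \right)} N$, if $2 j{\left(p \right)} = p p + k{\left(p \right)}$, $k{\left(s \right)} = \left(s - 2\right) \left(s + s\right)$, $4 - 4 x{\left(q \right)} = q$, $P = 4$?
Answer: $0$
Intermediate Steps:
$x{\left(q \right)} = 1 - \frac{q}{4}$
$k{\left(s \right)} = 2 s \left(-2 + s\right)$ ($k{\left(s \right)} = \left(-2 + s\right) 2 s = 2 s \left(-2 + s\right)$)
$j{\left(p \right)} = \frac{p^{2}}{2} + p \left(-2 + p\right)$ ($j{\left(p \right)} = \frac{p p + 2 p \left(-2 + p\right)}{2} = \frac{p^{2} + 2 p \left(-2 + p\right)}{2} = \frac{p^{2}}{2} + p \left(-2 + p\right)$)
$j{\left(x{\left(P \right)} \right)} N = \frac{\left(1 - 1\right) \left(-4 + 3 \left(1 - 1\right)\right)}{2} \cdot 78 = \frac{1}{2} \cdot 0 \left(-4 + 3 \cdot 0\right) 78 = \frac{1}{2} \cdot 0 \left(-4 + 0\right) 78 = \frac{1}{2} \cdot 0 \left(-4\right) 78 = 0 \cdot 78 = 0$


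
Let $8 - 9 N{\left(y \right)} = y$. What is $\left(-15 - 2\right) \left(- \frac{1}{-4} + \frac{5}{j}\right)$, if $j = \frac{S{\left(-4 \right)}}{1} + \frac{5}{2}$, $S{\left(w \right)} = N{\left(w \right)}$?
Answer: $- \frac{2431}{92} \approx -26.424$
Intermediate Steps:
$N{\left(y \right)} = \frac{8}{9} - \frac{y}{9}$
$S{\left(w \right)} = \frac{8}{9} - \frac{w}{9}$
$j = \frac{23}{6}$ ($j = \frac{\frac{8}{9} - - \frac{4}{9}}{1} + \frac{5}{2} = \left(\frac{8}{9} + \frac{4}{9}\right) 1 + 5 \cdot \frac{1}{2} = \frac{4}{3} \cdot 1 + \frac{5}{2} = \frac{4}{3} + \frac{5}{2} = \frac{23}{6} \approx 3.8333$)
$\left(-15 - 2\right) \left(- \frac{1}{-4} + \frac{5}{j}\right) = \left(-15 - 2\right) \left(- \frac{1}{-4} + \frac{5}{\frac{23}{6}}\right) = - 17 \left(\left(-1\right) \left(- \frac{1}{4}\right) + 5 \cdot \frac{6}{23}\right) = - 17 \left(\frac{1}{4} + \frac{30}{23}\right) = \left(-17\right) \frac{143}{92} = - \frac{2431}{92}$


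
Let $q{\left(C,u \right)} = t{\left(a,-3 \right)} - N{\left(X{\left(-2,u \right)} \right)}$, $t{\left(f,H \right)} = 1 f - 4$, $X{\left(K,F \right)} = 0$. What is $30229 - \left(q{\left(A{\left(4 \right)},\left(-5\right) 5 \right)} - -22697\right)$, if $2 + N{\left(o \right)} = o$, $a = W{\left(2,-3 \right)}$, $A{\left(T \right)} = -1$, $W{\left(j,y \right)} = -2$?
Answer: $7536$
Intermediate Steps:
$a = -2$
$t{\left(f,H \right)} = -4 + f$ ($t{\left(f,H \right)} = f - 4 = -4 + f$)
$N{\left(o \right)} = -2 + o$
$q{\left(C,u \right)} = -4$ ($q{\left(C,u \right)} = \left(-4 - 2\right) - \left(-2 + 0\right) = -6 - -2 = -6 + 2 = -4$)
$30229 - \left(q{\left(A{\left(4 \right)},\left(-5\right) 5 \right)} - -22697\right) = 30229 - \left(-4 - -22697\right) = 30229 - \left(-4 + 22697\right) = 30229 - 22693 = 7536$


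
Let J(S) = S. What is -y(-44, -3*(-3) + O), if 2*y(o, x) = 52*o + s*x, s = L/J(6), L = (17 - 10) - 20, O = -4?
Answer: 13793/12 ≈ 1149.4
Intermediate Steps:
L = -13 (L = 7 - 20 = -13)
s = -13/6 ≈ -2.1667
y(o, x) = 26*o - 13*x/12 (y(o, x) = (52*o - 13*x/6)/2 = 26*o - 13*x/12)
-y(-44, -3*(-3) + O) = -(26*(-44) - 13*(-3*(-3) - 4)/12) = -(-1144 - 13*(9 - 4)/12) = -(-1144 - 13/12*5) = -(-1144 - 65/12) = -1*(-13793/12) = 13793/12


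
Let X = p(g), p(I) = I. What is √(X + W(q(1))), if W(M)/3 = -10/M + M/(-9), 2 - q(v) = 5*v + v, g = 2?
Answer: √390/6 ≈ 3.2914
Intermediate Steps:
q(v) = 2 - 6*v (q(v) = 2 - (5*v + v) = 2 - 6*v)
W(M) = -30/M - M/3 (W(M) = 3*(-10/M + M/(-9)) = 3*(-10/M + M*(-⅑)) = 3*(-10/M - M/9) = -30/M - M/3)
X = 2
√(X + W(q(1))) = √(2 + (-30/(2 - 6*1) - (2 - 6*1)/3)) = √(2 + (-30/(2 - 6) - (2 - 6)/3)) = √(2 + (-30/(-4) - ⅓*(-4))) = √(2 + (-30*(-¼) + 4/3)) = √(2 + (15/2 + 4/3)) = √(2 + 53/6) = √(65/6) = √390/6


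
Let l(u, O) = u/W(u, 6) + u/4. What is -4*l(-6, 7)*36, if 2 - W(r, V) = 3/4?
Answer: 4536/5 ≈ 907.20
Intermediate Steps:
W(r, V) = 5/4 (W(r, V) = 2 - 3/4 = 2 - 1*¾ = 2 - ¾ = 5/4)
l(u, O) = 21*u/20 (l(u, O) = u/(5/4) + u/4 = u*(⅘) + u*(¼) = 4*u/5 + u/4 = 21*u/20)
-4*l(-6, 7)*36 = -21*(-6)/5*36 = -4*(-63/10)*36 = (126/5)*36 = 4536/5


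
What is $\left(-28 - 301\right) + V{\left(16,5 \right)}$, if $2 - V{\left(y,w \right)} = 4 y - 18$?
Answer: $-373$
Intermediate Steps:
$V{\left(y,w \right)} = 20 - 4 y$ ($V{\left(y,w \right)} = 2 - \left(4 y - 18\right) = 2 - \left(-18 + 4 y\right) = 20 - 4 y$)
$\left(-28 - 301\right) + V{\left(16,5 \right)} = \left(-28 - 301\right) + \left(20 - 64\right) = -329 + \left(20 - 64\right) = -329 - 44 = -373$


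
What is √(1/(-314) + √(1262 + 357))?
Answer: √(-314 + 98596*√1619)/314 ≈ 6.3430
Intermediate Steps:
√(1/(-314) + √(1262 + 357)) = √(-1/314 + √1619)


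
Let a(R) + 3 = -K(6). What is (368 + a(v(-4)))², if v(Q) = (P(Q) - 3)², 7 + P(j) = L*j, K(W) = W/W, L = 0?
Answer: 132496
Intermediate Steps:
K(W) = 1
P(j) = -7 (P(j) = -7 + 0*j = -7 + 0 = -7)
v(Q) = 100 (v(Q) = (-7 - 3)² = (-10)² = 100)
a(R) = -4 (a(R) = -3 - 1*1 = -3 - 1 = -4)
(368 + a(v(-4)))² = (368 - 4)² = 364² = 132496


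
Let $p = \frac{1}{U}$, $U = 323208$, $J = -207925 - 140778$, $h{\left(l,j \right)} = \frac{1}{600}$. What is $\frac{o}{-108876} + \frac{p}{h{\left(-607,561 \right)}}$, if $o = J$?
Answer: $\frac{1566235067}{488744364} \approx 3.2046$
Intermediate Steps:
$h{\left(l,j \right)} = \frac{1}{600}$
$J = -348703$ ($J = -207925 - 140778 = -348703$)
$o = -348703$
$p = \frac{1}{323208} \approx 3.094 \cdot 10^{-6}$
$\frac{o}{-108876} + \frac{p}{h{\left(-607,561 \right)}} = - \frac{348703}{-108876} + \frac{\frac{1}{\frac{1}{600}}}{323208} = \left(-348703\right) \left(- \frac{1}{108876}\right) + \frac{1}{323208} \cdot 600 = \frac{348703}{108876} + \frac{25}{13467} = \frac{1566235067}{488744364}$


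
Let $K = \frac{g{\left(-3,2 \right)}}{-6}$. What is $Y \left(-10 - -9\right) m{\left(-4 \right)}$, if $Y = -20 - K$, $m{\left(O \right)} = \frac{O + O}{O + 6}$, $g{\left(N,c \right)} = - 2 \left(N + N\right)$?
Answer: $-72$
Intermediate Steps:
$g{\left(N,c \right)} = - 4 N$ ($g{\left(N,c \right)} = - 2 \cdot 2 N = - 4 N$)
$K = -2$ ($K = \frac{\left(-4\right) \left(-3\right)}{-6} = 12 \left(- \frac{1}{6}\right) = -2$)
$m{\left(O \right)} = \frac{2 O}{6 + O}$
$Y = -18$ ($Y = -20 - -2 = -20 + 2 = -18$)
$Y \left(-10 - -9\right) m{\left(-4 \right)} = - 18 \left(-10 - -9\right) 2 \left(-4\right) \frac{1}{6 - 4} = - 18 \left(-10 + 9\right) 2 \left(-4\right) \frac{1}{2} = \left(-18\right) \left(-1\right) 2 \left(-4\right) \frac{1}{2} = 18 \left(-4\right) = -72$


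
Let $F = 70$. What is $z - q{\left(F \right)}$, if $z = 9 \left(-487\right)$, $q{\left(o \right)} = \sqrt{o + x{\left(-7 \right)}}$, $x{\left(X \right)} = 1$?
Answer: $-4383 - \sqrt{71} \approx -4391.4$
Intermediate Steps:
$q{\left(o \right)} = \sqrt{1 + o}$ ($q{\left(o \right)} = \sqrt{o + 1} = \sqrt{1 + o}$)
$z = -4383$
$z - q{\left(F \right)} = -4383 - \sqrt{1 + 70} = -4383 - \sqrt{71}$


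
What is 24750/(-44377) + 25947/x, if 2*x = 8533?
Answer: 2091708288/378668941 ≈ 5.5238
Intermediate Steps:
x = 8533/2 (x = (1/2)*8533 = 8533/2 ≈ 4266.5)
24750/(-44377) + 25947/x = 24750/(-44377) + 25947/(8533/2) = 24750*(-1/44377) + 25947*(2/8533) = -24750/44377 + 51894/8533 = 2091708288/378668941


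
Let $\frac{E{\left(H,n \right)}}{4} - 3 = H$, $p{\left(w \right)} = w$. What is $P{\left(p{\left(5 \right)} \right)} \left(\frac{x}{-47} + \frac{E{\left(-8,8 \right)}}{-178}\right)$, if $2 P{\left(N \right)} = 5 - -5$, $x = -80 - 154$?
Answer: $\frac{106480}{4183} \approx 25.455$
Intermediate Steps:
$x = -234$
$E{\left(H,n \right)} = 12 + 4 H$
$P{\left(N \right)} = 5$ ($P{\left(N \right)} = \frac{5 - -5}{2} = \frac{5 + 5}{2} = \frac{1}{2} \cdot 10 = 5$)
$P{\left(p{\left(5 \right)} \right)} \left(\frac{x}{-47} + \frac{E{\left(-8,8 \right)}}{-178}\right) = 5 \left(- \frac{234}{-47} + \frac{12 + 4 \left(-8\right)}{-178}\right) = 5 \left(\left(-234\right) \left(- \frac{1}{47}\right) + \left(12 - 32\right) \left(- \frac{1}{178}\right)\right) = 5 \left(\frac{234}{47} - - \frac{10}{89}\right) = 5 \left(\frac{234}{47} + \frac{10}{89}\right) = 5 \cdot \frac{21296}{4183} = \frac{106480}{4183}$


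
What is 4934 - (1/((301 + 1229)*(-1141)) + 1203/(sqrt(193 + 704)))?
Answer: 8613431821/1745730 - 401*sqrt(897)/299 ≈ 4893.8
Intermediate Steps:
4934 - (1/((301 + 1229)*(-1141)) + 1203/(sqrt(193 + 704))) = 4934 - (-1/1141/1530 + 1203/(sqrt(897))) = 4934 - ((1/1530)*(-1/1141) + 1203*(sqrt(897)/897)) = 4934 - (-1/1745730 + 401*sqrt(897)/299) = 4934 + (1/1745730 - 401*sqrt(897)/299) = 8613431821/1745730 - 401*sqrt(897)/299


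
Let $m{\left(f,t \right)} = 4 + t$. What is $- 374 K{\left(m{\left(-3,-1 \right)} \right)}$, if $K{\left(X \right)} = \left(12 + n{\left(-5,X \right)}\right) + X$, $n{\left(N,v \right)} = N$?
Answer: $-3740$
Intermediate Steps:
$K{\left(X \right)} = 7 + X$ ($K{\left(X \right)} = \left(12 - 5\right) + X = 7 + X$)
$- 374 K{\left(m{\left(-3,-1 \right)} \right)} = - 374 \left(7 + \left(4 - 1\right)\right) = - 374 \left(7 + 3\right) = \left(-374\right) 10 = -3740$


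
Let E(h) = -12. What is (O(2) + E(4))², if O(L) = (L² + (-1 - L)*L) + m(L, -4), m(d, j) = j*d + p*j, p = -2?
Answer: 196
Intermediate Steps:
m(d, j) = -2*j + d*j (m(d, j) = j*d - 2*j = d*j - 2*j = -2*j + d*j)
O(L) = 8 + L² - 4*L + L*(-1 - L) (O(L) = (L² + (-1 - L)*L) - 4*(-2 + L) = (L² + L*(-1 - L)) + (8 - 4*L) = 8 + L² - 4*L + L*(-1 - L))
(O(2) + E(4))² = ((8 - 5*2) - 12)² = ((8 - 10) - 12)² = (-2 - 12)² = (-14)² = 196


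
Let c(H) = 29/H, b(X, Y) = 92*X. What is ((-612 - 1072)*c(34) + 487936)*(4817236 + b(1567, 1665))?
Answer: 41033228931600/17 ≈ 2.4137e+12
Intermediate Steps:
((-612 - 1072)*c(34) + 487936)*(4817236 + b(1567, 1665)) = ((-612 - 1072)*(29/34) + 487936)*(4817236 + 92*1567) = (-48836/34 + 487936)*(4817236 + 144164) = (-1684*29/34 + 487936)*4961400 = (-24418/17 + 487936)*4961400 = (8270494/17)*4961400 = 41033228931600/17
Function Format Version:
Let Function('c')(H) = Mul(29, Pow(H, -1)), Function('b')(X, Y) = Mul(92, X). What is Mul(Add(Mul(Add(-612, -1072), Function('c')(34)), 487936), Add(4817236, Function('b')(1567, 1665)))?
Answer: Rational(41033228931600, 17) ≈ 2.4137e+12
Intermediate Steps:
Mul(Add(Mul(Add(-612, -1072), Function('c')(34)), 487936), Add(4817236, Function('b')(1567, 1665))) = Mul(Add(Mul(Add(-612, -1072), Mul(29, Pow(34, -1))), 487936), Add(4817236, Mul(92, 1567))) = Mul(Add(Mul(-1684, Mul(29, Rational(1, 34))), 487936), Add(4817236, 144164)) = Mul(Add(Mul(-1684, Rational(29, 34)), 487936), 4961400) = Mul(Add(Rational(-24418, 17), 487936), 4961400) = Mul(Rational(8270494, 17), 4961400) = Rational(41033228931600, 17)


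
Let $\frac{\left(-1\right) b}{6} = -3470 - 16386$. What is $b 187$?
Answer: $22278432$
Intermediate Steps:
$b = 119136$ ($b = - 6 \left(-3470 - 16386\right) = \left(-6\right) \left(-19856\right) = 119136$)
$b 187 = 119136 \cdot 187 = 22278432$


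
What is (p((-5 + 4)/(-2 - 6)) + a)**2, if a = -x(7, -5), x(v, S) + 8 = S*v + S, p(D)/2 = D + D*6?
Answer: 39601/16 ≈ 2475.1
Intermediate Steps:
p(D) = 14*D (p(D) = 2*(D + D*6) = 2*(D + 6*D) = 2*(7*D) = 14*D)
x(v, S) = -8 + S + S*v (x(v, S) = -8 + (S*v + S) = -8 + (S + S*v) = -8 + S + S*v)
a = 48 (a = -(-8 - 5 - 5*7) = -(-8 - 5 - 35) = -1*(-48) = 48)
(p((-5 + 4)/(-2 - 6)) + a)**2 = (14*((-5 + 4)/(-2 - 6)) + 48)**2 = (14*(-1/(-8)) + 48)**2 = (14*(-1*(-1/8)) + 48)**2 = (14*(1/8) + 48)**2 = (7/4 + 48)**2 = (199/4)**2 = 39601/16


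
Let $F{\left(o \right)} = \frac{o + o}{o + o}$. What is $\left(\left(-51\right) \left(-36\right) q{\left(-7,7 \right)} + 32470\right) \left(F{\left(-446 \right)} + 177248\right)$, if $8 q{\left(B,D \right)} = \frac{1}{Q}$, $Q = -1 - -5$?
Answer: $\frac{46123557531}{8} \approx 5.7654 \cdot 10^{9}$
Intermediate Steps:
$Q = 4$ ($Q = -1 + 5 = 4$)
$F{\left(o \right)} = 1$ ($F{\left(o \right)} = \frac{2 o}{2 o} = 2 o \frac{1}{2 o} = 1$)
$q{\left(B,D \right)} = \frac{1}{32}$ ($q{\left(B,D \right)} = \frac{1}{8 \cdot 4} = \frac{1}{8} \cdot \frac{1}{4} = \frac{1}{32}$)
$\left(\left(-51\right) \left(-36\right) q{\left(-7,7 \right)} + 32470\right) \left(F{\left(-446 \right)} + 177248\right) = \left(\left(-51\right) \left(-36\right) \frac{1}{32} + 32470\right) \left(1 + 177248\right) = \left(1836 \cdot \frac{1}{32} + 32470\right) 177249 = \left(\frac{459}{8} + 32470\right) 177249 = \frac{260219}{8} \cdot 177249 = \frac{46123557531}{8}$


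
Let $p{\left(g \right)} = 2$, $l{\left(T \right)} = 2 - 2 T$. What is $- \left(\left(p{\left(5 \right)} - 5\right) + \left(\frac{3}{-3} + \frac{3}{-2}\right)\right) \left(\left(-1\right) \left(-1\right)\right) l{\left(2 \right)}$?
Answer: $-11$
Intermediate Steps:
$- \left(\left(p{\left(5 \right)} - 5\right) + \left(\frac{3}{-3} + \frac{3}{-2}\right)\right) \left(\left(-1\right) \left(-1\right)\right) l{\left(2 \right)} = - \left(\left(2 - 5\right) + \left(\frac{3}{-3} + \frac{3}{-2}\right)\right) \left(\left(-1\right) \left(-1\right)\right) \left(2 - 4\right) = - \left(-3 + \left(3 \left(- \frac{1}{3}\right) + 3 \left(- \frac{1}{2}\right)\right)\right) 1 \left(2 - 4\right) = - \left(-3 - \frac{5}{2}\right) 1 \left(-2\right) = - \left(- \frac{11}{2}\right) 1 \left(-2\right) = - \frac{\left(-11\right) \left(-2\right)}{2} = \left(-1\right) 11 = -11$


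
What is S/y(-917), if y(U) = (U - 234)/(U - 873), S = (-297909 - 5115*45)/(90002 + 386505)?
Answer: -945270360/548459557 ≈ -1.7235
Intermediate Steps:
S = -528084/476507 (S = (-297909 - 230175)/476507 = -528084*1/476507 = -528084/476507 ≈ -1.1082)
y(U) = (-234 + U)/(-873 + U)
S/y(-917) = -528084*(-873 - 917)/(-234 - 917)/476507 = -528084/(476507*(-1151/(-1790))) = -528084/(476507*((-1/1790*(-1151)))) = -528084/(476507*1151/1790) = -528084/476507*1790/1151 = -945270360/548459557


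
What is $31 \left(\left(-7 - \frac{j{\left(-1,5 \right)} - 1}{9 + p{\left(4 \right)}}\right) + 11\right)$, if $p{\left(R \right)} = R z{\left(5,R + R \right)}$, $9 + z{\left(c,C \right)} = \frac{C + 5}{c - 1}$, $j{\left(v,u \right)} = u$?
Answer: $\frac{930}{7} \approx 132.86$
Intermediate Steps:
$z{\left(c,C \right)} = -9 + \frac{5 + C}{-1 + c}$ ($z{\left(c,C \right)} = -9 + \frac{C + 5}{c - 1} = -9 + \frac{5 + C}{-1 + c}$)
$p{\left(R \right)} = R \left(- \frac{31}{4} + \frac{R}{2}\right)$ ($p{\left(R \right)} = R \frac{14 + \left(R + R\right) - 45}{-1 + 5} = R \frac{14 + 2 R - 45}{4} = R \frac{-31 + 2 R}{4} = R \left(- \frac{31}{4} + \frac{R}{2}\right)$)
$31 \left(\left(-7 - \frac{j{\left(-1,5 \right)} - 1}{9 + p{\left(4 \right)}}\right) + 11\right) = 31 \left(\left(-7 - \frac{5 - 1}{9 + \frac{1}{4} \cdot 4 \left(-31 + 2 \cdot 4\right)}\right) + 11\right) = 31 \left(\left(-7 - \frac{4}{9 + \frac{1}{4} \cdot 4 \left(-31 + 8\right)}\right) + 11\right) = 31 \left(\left(-7 - \frac{4}{9 + \frac{1}{4} \cdot 4 \left(-23\right)}\right) + 11\right) = 31 \left(\left(-7 - \frac{4}{9 - 23}\right) + 11\right) = 31 \left(\left(-7 - \frac{4}{-14}\right) + 11\right) = 31 \left(\left(-7 - 4 \left(- \frac{1}{14}\right)\right) + 11\right) = 31 \left(\left(-7 - - \frac{2}{7}\right) + 11\right) = 31 \left(\left(-7 + \frac{2}{7}\right) + 11\right) = 31 \left(- \frac{47}{7} + 11\right) = 31 \cdot \frac{30}{7} = \frac{930}{7}$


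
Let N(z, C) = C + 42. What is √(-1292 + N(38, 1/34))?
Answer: I*√1444966/34 ≈ 35.355*I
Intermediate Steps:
N(z, C) = 42 + C
√(-1292 + N(38, 1/34)) = √(-1292 + (42 + 1/34)) = √(-1292 + 1429/34) = √(-42499/34) = I*√1444966/34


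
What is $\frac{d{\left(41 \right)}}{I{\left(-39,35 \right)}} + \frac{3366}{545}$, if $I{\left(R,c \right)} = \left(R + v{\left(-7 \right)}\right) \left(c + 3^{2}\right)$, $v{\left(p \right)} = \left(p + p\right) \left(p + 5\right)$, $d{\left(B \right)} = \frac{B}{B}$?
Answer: $\frac{1628599}{263780} \approx 6.1741$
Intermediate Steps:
$d{\left(B \right)} = 1$
$v{\left(p \right)} = 2 p \left(5 + p\right)$
$I{\left(R,c \right)} = \left(9 + c\right) \left(28 + R\right)$ ($I{\left(R,c \right)} = \left(R + 2 \left(-7\right) \left(5 - 7\right)\right) \left(c + 3^{2}\right) = \left(R + 2 \left(-7\right) \left(-2\right)\right) \left(c + 9\right) = \left(R + 28\right) \left(9 + c\right) = \left(28 + R\right) \left(9 + c\right) = \left(9 + c\right) \left(28 + R\right)$)
$\frac{d{\left(41 \right)}}{I{\left(-39,35 \right)}} + \frac{3366}{545} = 1 \frac{1}{252 + 9 \left(-39\right) + 28 \cdot 35 - 1365} + \frac{3366}{545} = 1 \frac{1}{252 - 351 + 980 - 1365} + 3366 \cdot \frac{1}{545} = 1 \frac{1}{-484} + \frac{3366}{545} = 1 \left(- \frac{1}{484}\right) + \frac{3366}{545} = - \frac{1}{484} + \frac{3366}{545} = \frac{1628599}{263780}$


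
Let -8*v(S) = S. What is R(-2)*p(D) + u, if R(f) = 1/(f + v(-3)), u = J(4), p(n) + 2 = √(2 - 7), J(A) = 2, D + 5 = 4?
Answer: 42/13 - 8*I*√5/13 ≈ 3.2308 - 1.376*I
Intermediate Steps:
D = -1 (D = -5 + 4 = -1)
v(S) = -S/8
p(n) = -2 + I*√5 (p(n) = -2 + √(2 - 7) = -2 + √(-5) = -2 + I*√5)
u = 2
R(f) = 1/(3/8 + f) (R(f) = 1/(f - ⅛*(-3)) = 1/(f + 3/8) = 1/(3/8 + f))
R(-2)*p(D) + u = (8/(3 + 8*(-2)))*(-2 + I*√5) + 2 = (8/(3 - 16))*(-2 + I*√5) + 2 = (8/(-13))*(-2 + I*√5) + 2 = (8*(-1/13))*(-2 + I*√5) + 2 = -8*(-2 + I*√5)/13 + 2 = (16/13 - 8*I*√5/13) + 2 = 42/13 - 8*I*√5/13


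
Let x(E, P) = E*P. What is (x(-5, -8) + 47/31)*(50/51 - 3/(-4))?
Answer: 151437/2108 ≈ 71.839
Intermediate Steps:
(x(-5, -8) + 47/31)*(50/51 - 3/(-4)) = (-5*(-8) + 47/31)*(50/51 - 3/(-4)) = (40 + 47*(1/31))*(50*(1/51) - 3*(-¼)) = (40 + 47/31)*(50/51 + ¾) = (1287/31)*(353/204) = 151437/2108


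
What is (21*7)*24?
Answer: 3528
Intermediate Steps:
(21*7)*24 = 147*24 = 3528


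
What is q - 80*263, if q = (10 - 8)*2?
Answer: -21036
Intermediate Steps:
q = 4 (q = 2*2 = 4)
q - 80*263 = 4 - 80*263 = 4 - 21040 = -21036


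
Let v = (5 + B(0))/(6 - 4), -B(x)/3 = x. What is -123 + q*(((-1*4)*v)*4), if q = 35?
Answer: -1523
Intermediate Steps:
B(x) = -3*x
v = 5/2 (v = (5 - 3*0)/(6 - 4) = (5 + 0)/2 = 5*(1/2) = 5/2 ≈ 2.5000)
-123 + q*(((-1*4)*v)*4) = -123 + 35*((-1*4*(5/2))*4) = -123 + 35*(-4*5/2*4) = -123 + 35*(-10*4) = -123 + 35*(-40) = -123 - 1400 = -1523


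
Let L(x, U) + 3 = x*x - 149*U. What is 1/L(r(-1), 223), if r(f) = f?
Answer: -1/33229 ≈ -3.0094e-5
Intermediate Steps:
L(x, U) = -3 + x**2 - 149*U (L(x, U) = -3 + (x*x - 149*U) = -3 + (x**2 - 149*U) = -3 + x**2 - 149*U)
1/L(r(-1), 223) = 1/(-3 + (-1)**2 - 149*223) = 1/(-3 + 1 - 33227) = 1/(-33229) = -1/33229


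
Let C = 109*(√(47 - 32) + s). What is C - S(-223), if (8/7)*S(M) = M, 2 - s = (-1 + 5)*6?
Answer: -17623/8 + 109*√15 ≈ -1780.7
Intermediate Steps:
s = -22 (s = 2 - (-1 + 5)*6 = 2 - 4*6 = 2 - 1*24 = 2 - 24 = -22)
S(M) = 7*M/8
C = -2398 + 109*√15 (C = 109*(√(47 - 32) - 22) = 109*(√15 - 22) = 109*(-22 + √15) = -2398 + 109*√15 ≈ -1975.8)
C - S(-223) = (-2398 + 109*√15) - 7*(-223)/8 = (-2398 + 109*√15) - 1*(-1561/8) = (-2398 + 109*√15) + 1561/8 = -17623/8 + 109*√15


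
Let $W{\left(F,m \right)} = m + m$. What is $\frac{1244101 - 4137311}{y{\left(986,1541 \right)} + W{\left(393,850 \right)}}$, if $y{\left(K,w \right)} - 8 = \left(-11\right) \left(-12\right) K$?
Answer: $- \frac{289321}{13186} \approx -21.942$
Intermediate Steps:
$y{\left(K,w \right)} = 8 + 132 K$ ($y{\left(K,w \right)} = 8 + \left(-11\right) \left(-12\right) K = 8 + 132 K$)
$W{\left(F,m \right)} = 2 m$
$\frac{1244101 - 4137311}{y{\left(986,1541 \right)} + W{\left(393,850 \right)}} = \frac{1244101 - 4137311}{\left(8 + 132 \cdot 986\right) + 2 \cdot 850} = - \frac{2893210}{\left(8 + 130152\right) + 1700} = - \frac{2893210}{130160 + 1700} = - \frac{2893210}{131860} = \left(-2893210\right) \frac{1}{131860} = - \frac{289321}{13186}$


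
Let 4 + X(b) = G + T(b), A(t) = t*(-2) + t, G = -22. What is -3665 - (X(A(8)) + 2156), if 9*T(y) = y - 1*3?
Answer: -52144/9 ≈ -5793.8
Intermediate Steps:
T(y) = -1/3 + y/9 (T(y) = (y - 1*3)/9 = (y - 3)/9 = (-3 + y)/9 = -1/3 + y/9)
A(t) = -t (A(t) = -2*t + t = -t)
X(b) = -79/3 + b/9 (X(b) = -4 + (-22 + (-1/3 + b/9)) = -4 + (-67/3 + b/9) = -79/3 + b/9)
-3665 - (X(A(8)) + 2156) = -3665 - ((-79/3 + (-1*8)/9) + 2156) = -3665 - ((-79/3 + (1/9)*(-8)) + 2156) = -3665 - ((-79/3 - 8/9) + 2156) = -3665 - (-245/9 + 2156) = -3665 - 1*19159/9 = -3665 - 19159/9 = -52144/9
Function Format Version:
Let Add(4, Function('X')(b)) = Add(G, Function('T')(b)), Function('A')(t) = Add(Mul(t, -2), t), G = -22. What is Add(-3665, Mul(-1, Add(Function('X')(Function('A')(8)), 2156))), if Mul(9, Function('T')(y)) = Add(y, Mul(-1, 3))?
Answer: Rational(-52144, 9) ≈ -5793.8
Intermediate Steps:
Function('T')(y) = Add(Rational(-1, 3), Mul(Rational(1, 9), y)) (Function('T')(y) = Mul(Rational(1, 9), Add(y, Mul(-1, 3))) = Mul(Rational(1, 9), Add(y, -3)) = Mul(Rational(1, 9), Add(-3, y)) = Add(Rational(-1, 3), Mul(Rational(1, 9), y)))
Function('A')(t) = Mul(-1, t) (Function('A')(t) = Add(Mul(-2, t), t) = Mul(-1, t))
Function('X')(b) = Add(Rational(-79, 3), Mul(Rational(1, 9), b)) (Function('X')(b) = Add(-4, Add(-22, Add(Rational(-1, 3), Mul(Rational(1, 9), b)))) = Add(-4, Add(Rational(-67, 3), Mul(Rational(1, 9), b))) = Add(Rational(-79, 3), Mul(Rational(1, 9), b)))
Add(-3665, Mul(-1, Add(Function('X')(Function('A')(8)), 2156))) = Add(-3665, Mul(-1, Add(Add(Rational(-79, 3), Mul(Rational(1, 9), Mul(-1, 8))), 2156))) = Add(-3665, Mul(-1, Add(Add(Rational(-79, 3), Mul(Rational(1, 9), -8)), 2156))) = Add(-3665, Mul(-1, Add(Add(Rational(-79, 3), Rational(-8, 9)), 2156))) = Add(-3665, Mul(-1, Add(Rational(-245, 9), 2156))) = Add(-3665, Mul(-1, Rational(19159, 9))) = Add(-3665, Rational(-19159, 9)) = Rational(-52144, 9)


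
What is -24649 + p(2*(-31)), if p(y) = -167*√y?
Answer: -24649 - 167*I*√62 ≈ -24649.0 - 1315.0*I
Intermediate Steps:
-24649 + p(2*(-31)) = -24649 - 167*I*√62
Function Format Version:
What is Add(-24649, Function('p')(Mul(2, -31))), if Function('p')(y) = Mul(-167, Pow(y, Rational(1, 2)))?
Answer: Add(-24649, Mul(-167, I, Pow(62, Rational(1, 2)))) ≈ Add(-24649., Mul(-1315.0, I))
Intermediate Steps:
Add(-24649, Function('p')(Mul(2, -31))) = Add(-24649, Mul(-167, Pow(Mul(2, -31), Rational(1, 2)))) = Add(-24649, Mul(-167, Pow(-62, Rational(1, 2)))) = Add(-24649, Mul(-167, Mul(I, Pow(62, Rational(1, 2))))) = Add(-24649, Mul(-167, I, Pow(62, Rational(1, 2))))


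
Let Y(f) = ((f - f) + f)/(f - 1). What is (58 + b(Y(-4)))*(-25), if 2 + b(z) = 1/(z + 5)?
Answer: -40725/29 ≈ -1404.3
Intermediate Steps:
Y(f) = f/(-1 + f) (Y(f) = (0 + f)/(-1 + f) = f/(-1 + f))
b(z) = -2 + 1/(5 + z) (b(z) = -2 + 1/(z + 5) = -2 + 1/(5 + z))
(58 + b(Y(-4)))*(-25) = (58 + (-9 - (-8)/(-1 - 4))/(5 - 4/(-1 - 4)))*(-25) = (58 + (-9 - (-8)/(-5))/(5 - 4/(-5)))*(-25) = (58 + (-9 - (-8)*(-1)/5)/(5 - 4*(-1/5)))*(-25) = (58 + (-9 - 2*4/5)/(5 + 4/5))*(-25) = (58 + (-9 - 8/5)/(29/5))*(-25) = (58 + (5/29)*(-53/5))*(-25) = (58 - 53/29)*(-25) = (1629/29)*(-25) = -40725/29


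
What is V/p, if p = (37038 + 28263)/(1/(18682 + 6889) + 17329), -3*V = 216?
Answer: -10634876640/556603957 ≈ -19.107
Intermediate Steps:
V = -72 (V = -⅓*216 = -72)
p = 556603957/147706620 (p = 65301/(1/25571 + 17329) = 65301/(443119860/25571) = 65301*(25571/443119860) = 556603957/147706620 ≈ 3.7683)
V/p = -72/556603957/147706620 = -72*147706620/556603957 = -10634876640/556603957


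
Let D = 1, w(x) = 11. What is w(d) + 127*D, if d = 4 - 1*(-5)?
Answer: 138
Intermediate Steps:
d = 9 (d = 4 + 5 = 9)
w(d) + 127*D = 11 + 127*1 = 11 + 127 = 138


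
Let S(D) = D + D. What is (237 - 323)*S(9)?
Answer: -1548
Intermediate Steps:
S(D) = 2*D
(237 - 323)*S(9) = (237 - 323)*(2*9) = -86*18 = -1548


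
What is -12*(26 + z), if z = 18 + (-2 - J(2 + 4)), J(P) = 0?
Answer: -504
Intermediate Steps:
z = 16 (z = 18 + (-2 - 1*0) = 18 + (-2 + 0) = 18 - 2 = 16)
-12*(26 + z) = -12*(26 + 16) = -12*42 = -504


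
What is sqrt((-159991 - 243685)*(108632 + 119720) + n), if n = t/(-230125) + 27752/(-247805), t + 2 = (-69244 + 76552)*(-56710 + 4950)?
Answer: I*sqrt(479629025613402154009587700990)/2281045025 ≈ 3.0361e+5*I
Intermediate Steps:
t = -378262082 (t = -2 + (-69244 + 76552)*(-56710 + 4950) = -2 + 7308*(-51760) = -2 - 378262080 = -378262082)
n = 18745769760202/11405225125 (n = -378262082/(-230125) + 27752/(-247805) = -378262082*(-1/230125) + 27752*(-1/247805) = 378262082/230125 - 27752/247805 = 18745769760202/11405225125 ≈ 1643.6)
sqrt((-159991 - 243685)*(108632 + 119720) + n) = sqrt((-159991 - 243685)*(108632 + 119720) + 18745769760202/11405225125) = sqrt(-403676*228352 + 18745769760202/11405225125) = sqrt(-92180221952 + 18745769760202/11405225125) = sqrt(-1051336164689257183798/11405225125) = I*sqrt(479629025613402154009587700990)/2281045025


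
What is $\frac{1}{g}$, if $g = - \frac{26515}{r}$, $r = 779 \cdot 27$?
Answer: $- \frac{21033}{26515} \approx -0.79325$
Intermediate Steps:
$r = 21033$
$g = - \frac{26515}{21033} \approx -1.2606$
$\frac{1}{g} = \frac{1}{- \frac{26515}{21033}} = - \frac{21033}{26515}$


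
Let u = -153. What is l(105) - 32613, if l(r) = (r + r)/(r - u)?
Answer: -1402324/43 ≈ -32612.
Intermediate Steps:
l(r) = 2*r/(153 + r) (l(r) = (r + r)/(r - 1*(-153)) = (2*r)/(r + 153) = (2*r)/(153 + r) = 2*r/(153 + r))
l(105) - 32613 = 2*105/(153 + 105) - 32613 = 2*105/258 - 32613 = 2*105*(1/258) - 32613 = 35/43 - 32613 = -1402324/43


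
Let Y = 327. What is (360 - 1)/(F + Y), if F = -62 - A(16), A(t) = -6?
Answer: 359/271 ≈ 1.3247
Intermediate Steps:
F = -56 (F = -62 - 1*(-6) = -62 + 6 = -56)
(360 - 1)/(F + Y) = (360 - 1)/(-56 + 327) = 359/271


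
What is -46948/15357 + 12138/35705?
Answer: -1489875074/548321685 ≈ -2.7172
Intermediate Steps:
-46948/15357 + 12138/35705 = -1489875074/548321685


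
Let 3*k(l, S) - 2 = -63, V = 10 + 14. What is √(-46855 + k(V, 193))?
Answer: I*√421878/3 ≈ 216.51*I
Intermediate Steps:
V = 24
k(l, S) = -61/3 (k(l, S) = ⅔ + (⅓)*(-63) = ⅔ - 21 = -61/3)
√(-46855 + k(V, 193)) = √(-46855 - 61/3) = √(-140626/3) = I*√421878/3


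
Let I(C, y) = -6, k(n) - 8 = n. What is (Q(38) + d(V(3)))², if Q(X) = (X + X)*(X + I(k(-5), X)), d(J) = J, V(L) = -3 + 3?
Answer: 5914624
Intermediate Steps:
V(L) = 0
k(n) = 8 + n
Q(X) = 2*X*(-6 + X) (Q(X) = (X + X)*(X - 6) = (2*X)*(-6 + X) = 2*X*(-6 + X))
(Q(38) + d(V(3)))² = (2*38*(-6 + 38) + 0)² = (2*38*32 + 0)² = (2432 + 0)² = 2432² = 5914624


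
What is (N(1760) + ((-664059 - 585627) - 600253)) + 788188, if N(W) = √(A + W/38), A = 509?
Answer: -1061751 + √200469/19 ≈ -1.0617e+6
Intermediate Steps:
N(W) = √(509 + W/38)
(N(1760) + ((-664059 - 585627) - 600253)) + 788188 = (√(734996 + 38*1760)/38 + ((-664059 - 585627) - 600253)) + 788188 = (√(734996 + 66880)/38 + (-1249686 - 600253)) + 788188 = (√801876/38 - 1849939) + 788188 = ((2*√200469)/38 - 1849939) + 788188 = (√200469/19 - 1849939) + 788188 = (-1849939 + √200469/19) + 788188 = -1061751 + √200469/19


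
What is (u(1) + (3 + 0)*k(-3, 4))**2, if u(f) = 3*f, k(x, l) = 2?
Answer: 81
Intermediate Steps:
(u(1) + (3 + 0)*k(-3, 4))**2 = (3*1 + (3 + 0)*2)**2 = (3 + 3*2)**2 = (3 + 6)**2 = 9**2 = 81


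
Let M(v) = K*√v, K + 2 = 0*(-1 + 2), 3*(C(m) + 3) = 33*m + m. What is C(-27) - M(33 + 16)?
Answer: -295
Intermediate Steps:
C(m) = -3 + 34*m/3 (C(m) = -3 + (33*m + m)/3 = -3 + (34*m)/3 = -3 + 34*m/3)
K = -2 (K = -2 + 0*(-1 + 2) = -2 + 0*1 = -2 + 0 = -2)
M(v) = -2*√v
C(-27) - M(33 + 16) = (-3 + (34/3)*(-27)) - (-2)*√(33 + 16) = (-3 - 306) - (-2)*√49 = -309 - (-2)*7 = -309 - 1*(-14) = -309 + 14 = -295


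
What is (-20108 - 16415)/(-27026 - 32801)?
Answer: 36523/59827 ≈ 0.61048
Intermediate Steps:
(-20108 - 16415)/(-27026 - 32801) = -36523/(-59827) = -36523*(-1/59827) = 36523/59827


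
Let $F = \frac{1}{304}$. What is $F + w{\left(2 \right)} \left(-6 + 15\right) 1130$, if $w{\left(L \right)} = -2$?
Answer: $- \frac{6183359}{304} \approx -20340.0$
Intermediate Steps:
$F = \frac{1}{304} \approx 0.0032895$
$F + w{\left(2 \right)} \left(-6 + 15\right) 1130 = \frac{1}{304} + - 2 \left(-6 + 15\right) 1130 = \frac{1}{304} + \left(-2\right) 9 \cdot 1130 = \frac{1}{304} - 20340 = - \frac{6183359}{304}$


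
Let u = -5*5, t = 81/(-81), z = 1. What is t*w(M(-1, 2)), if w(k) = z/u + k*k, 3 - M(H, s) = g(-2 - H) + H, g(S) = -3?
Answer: -1224/25 ≈ -48.960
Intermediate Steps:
M(H, s) = 6 - H (M(H, s) = 3 - (-3 + H) = 3 + (3 - H) = 6 - H)
t = -1 (t = 81*(-1/81) = -1)
u = -25
w(k) = -1/25 + k**2 (w(k) = 1/(-25) + k*k = 1*(-1/25) + k**2 = -1/25 + k**2)
t*w(M(-1, 2)) = -(-1/25 + (6 - 1*(-1))**2) = -(-1/25 + (6 + 1)**2) = -(-1/25 + 7**2) = -(-1/25 + 49) = -1*1224/25 = -1224/25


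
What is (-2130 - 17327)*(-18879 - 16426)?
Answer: 686929385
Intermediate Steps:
(-2130 - 17327)*(-18879 - 16426) = -19457*(-35305) = 686929385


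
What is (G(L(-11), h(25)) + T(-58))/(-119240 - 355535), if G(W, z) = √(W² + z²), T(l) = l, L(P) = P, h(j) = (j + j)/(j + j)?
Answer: 58/474775 - √122/474775 ≈ 9.8899e-5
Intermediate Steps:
h(j) = 1 (h(j) = (2*j)/((2*j)) = (2*j)*(1/(2*j)) = 1)
(G(L(-11), h(25)) + T(-58))/(-119240 - 355535) = (√((-11)² + 1²) - 58)/(-119240 - 355535) = (√(121 + 1) - 58)/(-474775) = (√122 - 58)*(-1/474775) = (-58 + √122)*(-1/474775) = 58/474775 - √122/474775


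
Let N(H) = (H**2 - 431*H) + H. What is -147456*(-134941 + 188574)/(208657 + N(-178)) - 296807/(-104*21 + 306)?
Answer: -1639791651553/66122502 ≈ -24799.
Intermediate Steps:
N(H) = H**2 - 430*H
-147456*(-134941 + 188574)/(208657 + N(-178)) - 296807/(-104*21 + 306) = -147456*(-134941 + 188574)/(208657 - 178*(-430 - 178)) - 296807/(-104*21 + 306) = -147456*53633/(208657 - 178*(-608)) - 296807/(-2184 + 306) = -147456*53633/(208657 + 108224) - 296807/(-1878) = -147456/(316881*(1/53633)) - 296807*(-1/1878) = -147456/316881/53633 + 296807/1878 = -147456*53633/316881 + 296807/1878 = -878723072/35209 + 296807/1878 = -1639791651553/66122502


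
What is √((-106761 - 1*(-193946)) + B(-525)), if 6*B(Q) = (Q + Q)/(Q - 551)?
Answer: 7*√515004535/538 ≈ 295.27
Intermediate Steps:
B(Q) = Q/(3*(-551 + Q)) (B(Q) = ((Q + Q)/(Q - 551))/6 = ((2*Q)/(-551 + Q))/6 = (2*Q/(-551 + Q))/6 = Q/(3*(-551 + Q)))
√((-106761 - 1*(-193946)) + B(-525)) = √((-106761 - 1*(-193946)) + (⅓)*(-525)/(-551 - 525)) = √((-106761 + 193946) + (⅓)*(-525)/(-1076)) = √(87185 + (⅓)*(-525)*(-1/1076)) = √(87185 + 175/1076) = √(93811235/1076) = 7*√515004535/538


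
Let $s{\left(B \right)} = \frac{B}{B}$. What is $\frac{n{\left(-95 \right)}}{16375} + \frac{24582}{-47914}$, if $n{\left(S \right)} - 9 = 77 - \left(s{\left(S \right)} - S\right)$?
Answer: $- \frac{40300939}{78459175} \approx -0.51365$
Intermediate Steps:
$s{\left(B \right)} = 1$
$n{\left(S \right)} = 85 + S$ ($n{\left(S \right)} = 9 - \left(-76 - S\right) = 9 + \left(77 + \left(-1 + S\right)\right) = 9 + \left(76 + S\right) = 85 + S$)
$\frac{n{\left(-95 \right)}}{16375} + \frac{24582}{-47914} = \frac{85 - 95}{16375} + \frac{24582}{-47914} = \left(-10\right) \frac{1}{16375} + 24582 \left(- \frac{1}{47914}\right) = - \frac{2}{3275} - \frac{12291}{23957} = - \frac{40300939}{78459175}$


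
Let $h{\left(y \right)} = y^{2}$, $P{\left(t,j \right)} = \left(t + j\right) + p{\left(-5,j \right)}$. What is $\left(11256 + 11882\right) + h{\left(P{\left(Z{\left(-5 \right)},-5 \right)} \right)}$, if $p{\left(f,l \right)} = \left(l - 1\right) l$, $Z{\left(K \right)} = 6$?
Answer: $24099$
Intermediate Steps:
$p{\left(f,l \right)} = l \left(-1 + l\right)$ ($p{\left(f,l \right)} = \left(-1 + l\right) l = l \left(-1 + l\right)$)
$P{\left(t,j \right)} = j + t + j \left(-1 + j\right)$ ($P{\left(t,j \right)} = \left(t + j\right) + j \left(-1 + j\right) = \left(j + t\right) + j \left(-1 + j\right) = j + t + j \left(-1 + j\right)$)
$\left(11256 + 11882\right) + h{\left(P{\left(Z{\left(-5 \right)},-5 \right)} \right)} = \left(11256 + 11882\right) + \left(6 + \left(-5\right)^{2}\right)^{2} = 23138 + \left(6 + 25\right)^{2} = 23138 + 31^{2} = 23138 + 961 = 24099$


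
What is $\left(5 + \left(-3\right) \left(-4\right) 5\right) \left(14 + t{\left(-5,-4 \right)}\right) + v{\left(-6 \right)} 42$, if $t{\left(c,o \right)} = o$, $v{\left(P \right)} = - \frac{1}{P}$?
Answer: $657$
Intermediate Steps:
$\left(5 + \left(-3\right) \left(-4\right) 5\right) \left(14 + t{\left(-5,-4 \right)}\right) + v{\left(-6 \right)} 42 = \left(5 + \left(-3\right) \left(-4\right) 5\right) \left(14 - 4\right) + - \frac{1}{-6} \cdot 42 = \left(5 + 12 \cdot 5\right) 10 + \left(-1\right) \left(- \frac{1}{6}\right) 42 = \left(5 + 60\right) 10 + \frac{1}{6} \cdot 42 = 65 \cdot 10 + 7 = 650 + 7 = 657$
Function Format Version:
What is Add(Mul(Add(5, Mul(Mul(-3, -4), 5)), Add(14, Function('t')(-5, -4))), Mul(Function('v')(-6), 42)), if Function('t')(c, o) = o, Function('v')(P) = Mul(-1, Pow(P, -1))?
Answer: 657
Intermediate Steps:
Add(Mul(Add(5, Mul(Mul(-3, -4), 5)), Add(14, Function('t')(-5, -4))), Mul(Function('v')(-6), 42)) = Add(Mul(Add(5, Mul(Mul(-3, -4), 5)), Add(14, -4)), Mul(Mul(-1, Pow(-6, -1)), 42)) = Add(Mul(Add(5, Mul(12, 5)), 10), Mul(Mul(-1, Rational(-1, 6)), 42)) = Add(Mul(Add(5, 60), 10), Mul(Rational(1, 6), 42)) = Add(Mul(65, 10), 7) = Add(650, 7) = 657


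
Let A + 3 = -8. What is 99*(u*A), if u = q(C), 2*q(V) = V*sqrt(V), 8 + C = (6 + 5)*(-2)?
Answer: 16335*I*sqrt(30) ≈ 89471.0*I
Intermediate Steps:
A = -11 (A = -3 - 8 = -11)
C = -30 (C = -8 + (6 + 5)*(-2) = -8 + 11*(-2) = -8 - 22 = -30)
q(V) = V**(3/2)/2 (q(V) = (V*sqrt(V))/2 = V**(3/2)/2)
u = -15*I*sqrt(30) (u = (-30)**(3/2)/2 = (-30*I*sqrt(30))/2 = -15*I*sqrt(30) ≈ -82.158*I)
99*(u*A) = 99*(-15*I*sqrt(30)*(-11)) = 99*(165*I*sqrt(30)) = 16335*I*sqrt(30)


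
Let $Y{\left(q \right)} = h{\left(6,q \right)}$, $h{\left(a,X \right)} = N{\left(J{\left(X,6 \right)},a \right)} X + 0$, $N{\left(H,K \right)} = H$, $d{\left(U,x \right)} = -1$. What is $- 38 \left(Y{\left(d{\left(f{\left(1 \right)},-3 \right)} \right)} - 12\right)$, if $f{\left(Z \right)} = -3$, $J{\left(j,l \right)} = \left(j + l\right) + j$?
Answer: $608$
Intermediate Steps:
$J{\left(j,l \right)} = l + 2 j$
$h{\left(a,X \right)} = X \left(6 + 2 X\right)$ ($h{\left(a,X \right)} = \left(6 + 2 X\right) X + 0 = X \left(6 + 2 X\right) + 0 = X \left(6 + 2 X\right)$)
$Y{\left(q \right)} = 2 q \left(3 + q\right)$
$- 38 \left(Y{\left(d{\left(f{\left(1 \right)},-3 \right)} \right)} - 12\right) = - 38 \left(2 \left(-1\right) \left(3 - 1\right) - 12\right) = - 38 \left(2 \left(-1\right) 2 - 12\right) = - 38 \left(-4 - 12\right) = \left(-38\right) \left(-16\right) = 608$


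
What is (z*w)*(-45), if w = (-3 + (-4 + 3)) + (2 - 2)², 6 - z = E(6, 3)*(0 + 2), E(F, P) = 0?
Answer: 1080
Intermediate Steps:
z = 6 (z = 6 - 0*(0 + 2) = 6 - 0*2 = 6 - 1*0 = 6 + 0 = 6)
w = -4 (w = (-3 - 1) + 0² = -4 + 0 = -4)
(z*w)*(-45) = (6*(-4))*(-45) = -24*(-45) = 1080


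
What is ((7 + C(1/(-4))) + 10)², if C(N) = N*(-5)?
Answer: 5329/16 ≈ 333.06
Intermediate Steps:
C(N) = -5*N
((7 + C(1/(-4))) + 10)² = ((7 - 5/(-4)) + 10)² = ((7 - 5*(-¼)) + 10)² = ((7 + 5/4) + 10)² = (33/4 + 10)² = (73/4)² = 5329/16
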